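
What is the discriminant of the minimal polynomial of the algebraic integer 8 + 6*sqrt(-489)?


The element 8 + 6*sqrt(-489) has minimal polynomial:
x^2 - 16*x + 17668
Discriminant = (-16)^2 - 4*(17668)
= 256 - 70672
= -70416

-70416


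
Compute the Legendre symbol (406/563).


p = 563 is prime, so compute (406/563) with the reciprocity algorithm (Jacobi-symbol steps: pull out 2s via (2/n), flip via reciprocity, reduce):
  pull out 2: (2/563) = -1  (since 563 mod 8 = 3)
  reciprocity: (203/563) -> -(563/203)
  reduce: (157/203)
  reciprocity: (157/203) -> +(203/157)
  reduce: (46/157)
  pull out 2: (2/157) = -1  (since 157 mod 8 = 5)
  reciprocity: (23/157) -> +(157/23)
  reduce: (19/23)
  reciprocity: (19/23) -> -(23/19)
  reduce: (4/19)
  pull out 2: (2/19) = -1  (since 19 mod 8 = 3)
  pull out 2: (2/19) = -1  (since 19 mod 8 = 3)
  (1/19) = 1
Product of signs = 1
(406/563) = 1

1


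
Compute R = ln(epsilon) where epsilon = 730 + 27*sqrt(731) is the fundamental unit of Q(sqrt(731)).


epsilon = 730 + 27*sqrt(731)
= 1459.9993
R = ln(1459.9993)
= 7.2862

7.2862


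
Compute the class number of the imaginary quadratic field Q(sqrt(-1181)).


K = Q(sqrt(-1181)). d mod 4 = 3, so D = disc(K) = 4d = -4724
h(K) equals the number of primitive reduced positive-definite forms (a, b, c) = a*x^2 + b*x*y + c*y^2 with b^2 - 4ac = D,
where reduced means |b| <= a <= c, with b >= 0 whenever |b| = a or a = c, and primitive means gcd(a, b, c) = 1.
Reduced forces 3a^2 <= |D| = 4724, so 1 <= a <= 39; b must have the parity of D, and c = (b^2 - D)/(4a) must be an integer >= a.
Enumerate a = 1..39, b in [-a, a]:
  a=1: (1, 0, 1181)  [1]
  a=2: (2, 2, 591)  [1]
  a=3: (3, -2, 394), (3, 2, 394)  [2]
  a=4: none
  a=5: (5, -4, 237), (5, 4, 237)  [2]
  a=6: (6, -2, 197), (6, 2, 197)  [2]
  a=7: (7, -6, 170), (7, 6, 170)  [2]
  a=8: none
  a=9: (9, -8, 133), (9, 8, 133)  [2]
  a=10: (10, -6, 119), (10, 6, 119)  [2]
  a=11..13: none
  a=14: (14, -6, 85), (14, 6, 85)  [2]
  a=15: (15, -14, 82), (15, -4, 79), (15, 4, 79), (15, 14, 82)  [4]
  a=16: none
  a=17: (17, -6, 70), (17, 6, 70)  [2]
  a=18: (18, -10, 67), (18, 10, 67)  [2]
  a=19: (19, -8, 63), (19, 8, 63)  [2]
  a=20: none
  a=21: (21, -20, 61), (21, -8, 57), (21, 8, 57), (21, 20, 61)  [4]
  a=22..24: none
  a=25: (25, -24, 53), (25, 24, 53)  [2]
  a=26: none
  a=27: (27, -26, 50), (27, 26, 50)  [2]
  a=28..29: none
  a=30: (30, -26, 45), (30, -14, 41), (30, 14, 41), (30, 26, 45)  [4]
  a=31: (31, -22, 42), (31, 22, 42)  [2]
  a=32..33: none
  a=34: (34, -6, 35), (34, 6, 35)  [2]
  a=35: (35, -34, 42), (35, 34, 42)  [2]
  a=36: none
  a=37: (37, -30, 38), (37, 30, 38)  [2]
  a=38..39: none
Total reduced forms: 1 + 1 + 2 + 2 + 2 + 2 + 2 + 2 + 2 + 4 + 2 + 2 + 2 + 4 + 2 + 2 + 4 + 2 + 2 + 2 + 2 = 46
h = 46

46


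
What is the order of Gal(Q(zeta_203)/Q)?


|Gal(Q(zeta_203)/Q)| = phi(203)
= 168

168


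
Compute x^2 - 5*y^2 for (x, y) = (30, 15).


x^2 - d*y^2
= 30^2 - 5*15^2
= 900 - 1125
= -225

-225


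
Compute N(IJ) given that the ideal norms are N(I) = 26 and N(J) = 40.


N(IJ) = N(I) * N(J)
= 26 * 40
= 1040

1040


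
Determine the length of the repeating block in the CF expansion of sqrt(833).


Run the CF algorithm for sqrt(833).
a_0 = floor(sqrt(833)) = 28; set m_0=0, q_0=1.
Recurrence: m' = q*a - m,  q' = (d - m'^2)/q,  a' = floor((a_0 + m')/q').
  step 1: m=28, q=49, a=1
  step 2: m=21, q=8, a=6
  step 3: m=27, q=13, a=4
  step 4: m=25, q=16, a=3
  step 5: m=23, q=19, a=2
  step 6: m=15, q=32, a=1
  step 7: m=17, q=17, a=2
  step 8: m=17, q=32, a=1
  step 9: m=15, q=19, a=2
  step 10: m=23, q=16, a=3
  step 11: m=25, q=13, a=4
  step 12: m=27, q=8, a=6
  step 13: m=21, q=49, a=1
  step 14: m=28, q=1, a=56
a_14 = 2*a_0 = 56, so the period closes here.
sqrt(833) = [28; 1, 6, 4, 3, 2, 1, 2, 1, 2, 3, 4, 6, 1, 56]
Period length = 14

14


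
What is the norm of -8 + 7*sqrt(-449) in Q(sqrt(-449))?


N(a + b*sqrt(d)) = a^2 - d*b^2
= (-8)^2 - (-449)*(7)^2
= 64 + 22001
= 22065

22065


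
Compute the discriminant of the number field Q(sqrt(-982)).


For K = Q(sqrt(d)) with d squarefree: disc(K) = d if d = 1 mod 4, and disc(K) = 4d if d = 2 or 3 mod 4.
Here d = -982, and d mod 4 = 2.
d = 2 mod 4, not 1 (O_K = Z[sqrt(d)]), so disc(K) = 4d = 4 * (-982) = -3928

-3928


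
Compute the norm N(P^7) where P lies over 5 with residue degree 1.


N(P^a) = p^(a*f)
= 5^(7*1)
= 5^7
= 78125

78125


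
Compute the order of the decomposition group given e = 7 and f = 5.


|D_P| = e * f
= 7 * 5
= 35

35


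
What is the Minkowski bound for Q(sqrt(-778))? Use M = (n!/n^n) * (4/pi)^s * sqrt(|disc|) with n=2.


d = -778, d mod 4 = 2, so disc(K) = 4d = -3112; |disc(K)| = 3112
Imaginary quadratic field, so n = 2, s = r2 = 1, r1 = 0
M = (n!/n^n) * (4/pi)^s * sqrt(|disc(K)|) = (2!/2^2) * (4/pi)^1 * sqrt(3112)
= 0.5 * 1.273240 * 55.785303
= 35.5140

35.5140


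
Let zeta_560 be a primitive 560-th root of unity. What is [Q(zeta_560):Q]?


The degree equals Euler's totient phi(560).
560 = 2^4 * 5 * 7
phi(560) = 192

192


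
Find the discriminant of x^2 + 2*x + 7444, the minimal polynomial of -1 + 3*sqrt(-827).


The element -1 + 3*sqrt(-827) has minimal polynomial:
x^2 + 2*x + 7444
Discriminant = (2)^2 - 4*(7444)
= 4 - 29776
= -29772

-29772


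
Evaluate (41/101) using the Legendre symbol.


p = 101 is prime, so compute (41/101) with the reciprocity algorithm (Jacobi-symbol steps: pull out 2s via (2/n), flip via reciprocity, reduce):
  reciprocity: (41/101) -> +(101/41)
  reduce: (19/41)
  reciprocity: (19/41) -> +(41/19)
  reduce: (3/19)
  reciprocity: (3/19) -> -(19/3)
  reduce: (1/3)
  (1/3) = 1
Product of signs = -1
(41/101) = -1

-1


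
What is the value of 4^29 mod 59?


p = 59 is prime and the exponent is (p-1)/2 = 29, so by Euler's criterion 4^29 = (4/59) = +1 or -1 mod 59.
Compute by square-and-multiply:
  29 = 16 + 8 + 4 + 1 (binary 11101)
  Repeated squaring mod 59: 4^1 = 4, 4^2 = 16, 4^4 = 20, 4^8 = 46, 4^16 = 51
  4^29 = 4^16 * 4^8 * 4^4 * 4^1 = 51 * 46 * 20 * 4 mod 59
    51 * 46 = 2346 = 45 mod 59
    45 * 20 = 900 = 15 mod 59
    15 * 4 = 60 = 1 mod 59
  4^29 = 1 mod 59
Result 1: 4 is a quadratic residue mod 59.
4^29 mod 59 = 1

1


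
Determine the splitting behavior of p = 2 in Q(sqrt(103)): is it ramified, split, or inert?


K = Q(sqrt(103)). Since d mod 4 = 3, disc(K) = 412.
Check p | disc: 412 mod 2 = 0.
p divides disc, so p ramifies: (p) = P^2 with e=2, f=1, g=1.
Therefore p is ramified.

ramified


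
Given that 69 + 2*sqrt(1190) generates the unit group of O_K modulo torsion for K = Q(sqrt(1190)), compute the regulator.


epsilon = 69 + 2*sqrt(1190)
= 137.9928
R = ln(137.9928)
= 4.9272

4.9272


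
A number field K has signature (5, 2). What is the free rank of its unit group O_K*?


By Dirichlet's unit theorem:
rank = r1 + r2 - 1
= 5 + 2 - 1
= 6

6


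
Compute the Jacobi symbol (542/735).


Compute (542/735) via quadratic reciprocity:
  pull out 2: (2/735) = +1  (since 735 mod 8 = 7)
  reciprocity: (271/735) -> -(735/271)
  reduce: (193/271)
  reciprocity: (193/271) -> +(271/193)
  reduce: (78/193)
  pull out 2: (2/193) = +1  (since 193 mod 8 = 1)
  reciprocity: (39/193) -> +(193/39)
  reduce: (37/39)
  reciprocity: (37/39) -> +(39/37)
  reduce: (2/37)
  pull out 2: (2/37) = -1  (since 37 mod 8 = 5)
  (1/37) = 1
Product of signs = 1

1


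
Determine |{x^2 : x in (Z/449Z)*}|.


For prime p, the number of non-zero quadratic residues is (p-1)/2.
= (449-1)/2
= 224

224


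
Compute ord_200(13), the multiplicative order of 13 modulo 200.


We want ord_200(13), the smallest k >= 1 with 13^k = 1 mod 200.
n = 200 = 2^3 * 5^2, phi(200) = 80; the order divides phi(n).
Divisors of 80: 1, 2, 4, 5, 8, 10, 16, 20, 40, 80
Repeated squaring mod 200: 13^1 = 13, 13^2 = 169, 13^4 = 161, 13^8 = 121, 13^16 = 41, 13^32 = 81, 13^64 = 161
Test divisors in increasing order:
  k=1: 13^1 = 13 mod 200
  k=2: 13^2 = 169 mod 200
  k=4: 13^4 = 161 mod 200
  k=5: 13^5 = 161 * 13 = 93 mod 200
  k=8: 13^8 = 121 mod 200
  k=10: 13^10 = 121 * 169 = 49 mod 200
  k=16: 13^16 = 41 mod 200
  k=20: 13^20 = 41 * 161 = 1 mod 200  <- first divisor giving 1
Order = 20

20


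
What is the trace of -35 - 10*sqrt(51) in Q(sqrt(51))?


Tr(a + b*sqrt(d)) = (a + b*sqrt(d)) + (a - b*sqrt(d)) = 2a
= 2 * (-35)
= -70

-70


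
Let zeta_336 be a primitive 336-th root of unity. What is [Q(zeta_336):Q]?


The degree equals Euler's totient phi(336).
336 = 2^4 * 3 * 7
phi(336) = 96

96


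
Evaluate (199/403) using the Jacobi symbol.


Compute (199/403) via quadratic reciprocity:
  reciprocity: (199/403) -> -(403/199)
  reduce: (5/199)
  reciprocity: (5/199) -> +(199/5)
  reduce: (4/5)
  pull out 2: (2/5) = -1  (since 5 mod 8 = 5)
  pull out 2: (2/5) = -1  (since 5 mod 8 = 5)
  (1/5) = 1
Product of signs = -1

-1


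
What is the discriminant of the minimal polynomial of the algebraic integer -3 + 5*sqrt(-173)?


The element -3 + 5*sqrt(-173) has minimal polynomial:
x^2 + 6*x + 4334
Discriminant = (6)^2 - 4*(4334)
= 36 - 17336
= -17300

-17300


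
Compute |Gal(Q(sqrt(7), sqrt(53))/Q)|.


The 2 square roots of distinct primes are multiplicatively independent over Q,
so [K:Q] = 2^2 and Gal(K/Q) is isomorphic to (Z/2Z)^2.
|Gal| = 2^2 = 4

4


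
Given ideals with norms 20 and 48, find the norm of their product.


N(IJ) = N(I) * N(J)
= 20 * 48
= 960

960


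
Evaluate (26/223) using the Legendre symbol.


p = 223 is prime, so compute (26/223) with the reciprocity algorithm (Jacobi-symbol steps: pull out 2s via (2/n), flip via reciprocity, reduce):
  pull out 2: (2/223) = +1  (since 223 mod 8 = 7)
  reciprocity: (13/223) -> +(223/13)
  reduce: (2/13)
  pull out 2: (2/13) = -1  (since 13 mod 8 = 5)
  (1/13) = 1
Product of signs = -1
(26/223) = -1

-1


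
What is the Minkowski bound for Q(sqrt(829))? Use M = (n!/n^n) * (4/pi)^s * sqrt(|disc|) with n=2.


d = 829, d mod 4 = 1, so disc(K) = d = 829; |disc(K)| = 829
Real quadratic field, so n = 2, s = r2 = 0, r1 = 2
M = (n!/n^n) * (4/pi)^s * sqrt(|disc(K)|) = (2!/2^2) * (4/pi)^0 * sqrt(829)
= 0.5 * 1.000000 * 28.792360
= 14.3962

14.3962


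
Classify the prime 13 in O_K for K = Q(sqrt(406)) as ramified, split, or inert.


K = Q(sqrt(406)). Since d mod 4 = 2, disc(K) = 1624.
Check p | disc: 1624 mod 13 = 12.
p does not divide disc. Compute Legendre symbol (d/p):
3^((13-1)/2) mod 13 = 1
(d/p) = 1, so p splits: (p) = P*P' with e=1, f=1, g=2.
Therefore p is split.

split


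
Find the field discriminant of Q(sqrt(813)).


For K = Q(sqrt(d)) with d squarefree: disc(K) = d if d = 1 mod 4, and disc(K) = 4d if d = 2 or 3 mod 4.
Here d = 813, and d mod 4 = 1.
d = 1 mod 4 (O_K = Z[(1+sqrt(d))/2]), so disc(K) = d = 813

813


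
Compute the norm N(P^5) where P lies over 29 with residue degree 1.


N(P^a) = p^(a*f)
= 29^(5*1)
= 29^5
= 20511149

20511149


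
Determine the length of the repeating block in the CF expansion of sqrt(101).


Run the CF algorithm for sqrt(101).
a_0 = floor(sqrt(101)) = 10; set m_0=0, q_0=1.
Recurrence: m' = q*a - m,  q' = (d - m'^2)/q,  a' = floor((a_0 + m')/q').
  step 1: m=10, q=1, a=20
a_1 = 2*a_0 = 20, so the period closes here.
sqrt(101) = [10; 20]
Period length = 1

1


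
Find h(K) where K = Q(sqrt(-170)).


K = Q(sqrt(-170)). d mod 4 = 2, so D = disc(K) = 4d = -680
h(K) equals the number of primitive reduced positive-definite forms (a, b, c) = a*x^2 + b*x*y + c*y^2 with b^2 - 4ac = D,
where reduced means |b| <= a <= c, with b >= 0 whenever |b| = a or a = c, and primitive means gcd(a, b, c) = 1.
Reduced forces 3a^2 <= |D| = 680, so 1 <= a <= 15; b must have the parity of D, and c = (b^2 - D)/(4a) must be an integer >= a.
Enumerate a = 1..15, b in [-a, a]:
  a=1: (1, 0, 170)  [1]
  a=2: (2, 0, 85)  [1]
  a=3: (3, -2, 57), (3, 2, 57)  [2]
  a=4: none
  a=5: (5, 0, 34)  [1]
  a=6: (6, -4, 29), (6, 4, 29)  [2]
  a=7..8: none
  a=9: (9, -2, 19), (9, 2, 19)  [2]
  a=10: (10, 0, 17)  [1]
  a=11..12: none
  a=13: (13, -10, 15), (13, 10, 15)  [2]
  a=14..15: none
Total reduced forms: 1 + 1 + 2 + 1 + 2 + 2 + 1 + 2 = 12
h = 12

12


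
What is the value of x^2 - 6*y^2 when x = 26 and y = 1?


x^2 - d*y^2
= 26^2 - 6*1^2
= 676 - 6
= 670

670


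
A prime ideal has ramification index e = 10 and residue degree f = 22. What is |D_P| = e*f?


|D_P| = e * f
= 10 * 22
= 220

220


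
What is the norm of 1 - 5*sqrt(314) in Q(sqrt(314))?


N(a + b*sqrt(d)) = a^2 - d*b^2
= (1)^2 - (314)*(-5)^2
= 1 - 7850
= -7849

-7849


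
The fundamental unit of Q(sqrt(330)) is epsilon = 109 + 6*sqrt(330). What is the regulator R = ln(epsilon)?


epsilon = 109 + 6*sqrt(330)
= 217.9954
R = ln(217.9954)
= 5.3845

5.3845


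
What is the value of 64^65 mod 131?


p = 131 is prime and the exponent is (p-1)/2 = 65, so by Euler's criterion 64^65 = (64/131) = +1 or -1 mod 131.
Compute by square-and-multiply:
  65 = 64 + 1 (binary 1000001)
  Repeated squaring mod 131: 64^1 = 64, 64^2 = 35, 64^4 = 46, 64^8 = 20, 64^16 = 7, 64^32 = 49, 64^64 = 43
  64^65 = 64^64 * 64^1 = 43 * 64 mod 131
    43 * 64 = 2752 = 1 mod 131
  64^65 = 1 mod 131
Result 1: 64 is a quadratic residue mod 131.
64^65 mod 131 = 1

1


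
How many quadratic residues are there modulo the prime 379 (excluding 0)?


For prime p, the number of non-zero quadratic residues is (p-1)/2.
= (379-1)/2
= 189

189


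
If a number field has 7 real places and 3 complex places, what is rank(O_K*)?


By Dirichlet's unit theorem:
rank = r1 + r2 - 1
= 7 + 3 - 1
= 9

9


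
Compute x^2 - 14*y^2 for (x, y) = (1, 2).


x^2 - d*y^2
= 1^2 - 14*2^2
= 1 - 56
= -55

-55


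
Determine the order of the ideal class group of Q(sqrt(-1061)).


K = Q(sqrt(-1061)). d mod 4 = 3, so D = disc(K) = 4d = -4244
h(K) equals the number of primitive reduced positive-definite forms (a, b, c) = a*x^2 + b*x*y + c*y^2 with b^2 - 4ac = D,
where reduced means |b| <= a <= c, with b >= 0 whenever |b| = a or a = c, and primitive means gcd(a, b, c) = 1.
Reduced forces 3a^2 <= |D| = 4244, so 1 <= a <= 37; b must have the parity of D, and c = (b^2 - D)/(4a) must be an integer >= a.
Enumerate a = 1..37, b in [-a, a]:
  a=1: (1, 0, 1061)  [1]
  a=2: (2, 2, 531)  [1]
  a=3: (3, -2, 354), (3, 2, 354)  [2]
  a=4: none
  a=5: (5, -4, 213), (5, 4, 213)  [2]
  a=6: (6, -2, 177), (6, 2, 177)  [2]
  a=7..8: none
  a=9: (9, -2, 118), (9, 2, 118)  [2]
  a=10: (10, -6, 107), (10, 6, 107)  [2]
  a=11..14: none
  a=15: (15, -14, 74), (15, -4, 71), (15, 4, 71), (15, 14, 74)  [4]
  a=16..17: none
  a=18: (18, -2, 59), (18, 2, 59)  [2]
  a=19..24: none
  a=25: (25, -16, 45), (25, 16, 45)  [2]
  a=26: none
  a=27: (27, -20, 43), (27, 20, 43)  [2]
  a=28..29: none
  a=30: (30, -26, 41), (30, -14, 37), (30, 14, 37), (30, 26, 41)  [4]
  a=31..37: none
Total reduced forms: 1 + 1 + 2 + 2 + 2 + 2 + 2 + 4 + 2 + 2 + 2 + 4 = 26
h = 26

26


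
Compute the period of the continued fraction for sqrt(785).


Run the CF algorithm for sqrt(785).
a_0 = floor(sqrt(785)) = 28; set m_0=0, q_0=1.
Recurrence: m' = q*a - m,  q' = (d - m'^2)/q,  a' = floor((a_0 + m')/q').
  step 1: m=28, q=1, a=56
a_1 = 2*a_0 = 56, so the period closes here.
sqrt(785) = [28; 56]
Period length = 1

1


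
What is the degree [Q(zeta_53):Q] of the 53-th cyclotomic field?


The degree equals Euler's totient phi(53).
53 = 53
phi(53) = 52

52


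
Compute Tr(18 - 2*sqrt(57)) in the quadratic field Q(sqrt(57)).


Tr(a + b*sqrt(d)) = (a + b*sqrt(d)) + (a - b*sqrt(d)) = 2a
= 2 * (18)
= 36

36


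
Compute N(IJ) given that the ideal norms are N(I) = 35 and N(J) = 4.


N(IJ) = N(I) * N(J)
= 35 * 4
= 140

140


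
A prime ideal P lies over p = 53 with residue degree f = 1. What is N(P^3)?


N(P^a) = p^(a*f)
= 53^(3*1)
= 53^3
= 148877

148877


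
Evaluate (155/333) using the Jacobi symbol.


Compute (155/333) via quadratic reciprocity:
  reciprocity: (155/333) -> +(333/155)
  reduce: (23/155)
  reciprocity: (23/155) -> -(155/23)
  reduce: (17/23)
  reciprocity: (17/23) -> +(23/17)
  reduce: (6/17)
  pull out 2: (2/17) = +1  (since 17 mod 8 = 1)
  reciprocity: (3/17) -> +(17/3)
  reduce: (2/3)
  pull out 2: (2/3) = -1  (since 3 mod 8 = 3)
  (1/3) = 1
Product of signs = 1

1


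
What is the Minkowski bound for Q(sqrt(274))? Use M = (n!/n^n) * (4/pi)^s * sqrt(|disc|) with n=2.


d = 274, d mod 4 = 2, so disc(K) = 4d = 1096; |disc(K)| = 1096
Real quadratic field, so n = 2, s = r2 = 0, r1 = 2
M = (n!/n^n) * (4/pi)^s * sqrt(|disc(K)|) = (2!/2^2) * (4/pi)^0 * sqrt(1096)
= 0.5 * 1.000000 * 33.105891
= 16.5529

16.5529


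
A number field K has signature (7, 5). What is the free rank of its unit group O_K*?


By Dirichlet's unit theorem:
rank = r1 + r2 - 1
= 7 + 5 - 1
= 11

11


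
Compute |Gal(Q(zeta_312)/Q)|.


|Gal(Q(zeta_312)/Q)| = phi(312)
= 96

96


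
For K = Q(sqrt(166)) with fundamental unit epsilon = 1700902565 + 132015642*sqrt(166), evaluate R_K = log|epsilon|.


epsilon = 1700902565 + 132015642*sqrt(166)
= 3.4018e+09
R = ln(3.4018e+09)
= 21.9476

21.9476


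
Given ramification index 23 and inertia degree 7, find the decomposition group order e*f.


|D_P| = e * f
= 23 * 7
= 161

161


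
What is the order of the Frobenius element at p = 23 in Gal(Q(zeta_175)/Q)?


The Frobenius at p in Gal(Q(zeta_n)/Q) = (Z/nZ)* is the class of p, so its order is ord_175(23), the smallest k >= 1 with 23^k = 1 mod 175.
n = 175 = 5^2 * 7, phi(175) = 120; the order divides phi(n).
Divisors of 120: 1, 2, 3, 4, 5, 6, 8, 10, 12, 15, 20, 24, 30, 40, 60, 120
Repeated squaring mod 175: 23^1 = 23, 23^2 = 4, 23^4 = 16, 23^8 = 81, 23^16 = 86, 23^32 = 46, 23^64 = 16
Test divisors in increasing order:
  k=1: 23^1 = 23 mod 175
  k=2: 23^2 = 4 mod 175
  k=3: 23^3 = 4 * 23 = 92 mod 175
  k=4: 23^4 = 16 mod 175
  k=5: 23^5 = 16 * 23 = 18 mod 175
  k=6: 23^6 = 16 * 4 = 64 mod 175
  k=8: 23^8 = 81 mod 175
  k=10: 23^10 = 81 * 4 = 149 mod 175
  k=12: 23^12 = 81 * 16 = 71 mod 175
  k=15: 23^15 = 81 * 16 * 4 * 23 = 57 mod 175
  k=20: 23^20 = 86 * 16 = 151 mod 175
  k=24: 23^24 = 86 * 81 = 141 mod 175
  k=30: 23^30 = 86 * 81 * 16 * 4 = 99 mod 175
  k=40: 23^40 = 46 * 81 = 51 mod 175
  k=60: 23^60 = 46 * 86 * 81 * 16 = 1 mod 175  <- first divisor giving 1
Order = 60

60


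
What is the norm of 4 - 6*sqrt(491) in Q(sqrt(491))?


N(a + b*sqrt(d)) = a^2 - d*b^2
= (4)^2 - (491)*(-6)^2
= 16 - 17676
= -17660

-17660


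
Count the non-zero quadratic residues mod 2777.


For prime p, the number of non-zero quadratic residues is (p-1)/2.
= (2777-1)/2
= 1388

1388


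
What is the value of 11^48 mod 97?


p = 97 is prime and the exponent is (p-1)/2 = 48, so by Euler's criterion 11^48 = (11/97) = +1 or -1 mod 97.
Compute by square-and-multiply:
  48 = 32 + 16 (binary 110000)
  Repeated squaring mod 97: 11^1 = 11, 11^2 = 24, 11^4 = 91, 11^8 = 36, 11^16 = 35, 11^32 = 61
  11^48 = 11^32 * 11^16 = 61 * 35 mod 97
    61 * 35 = 2135 = 1 mod 97
  11^48 = 1 mod 97
Result 1: 11 is a quadratic residue mod 97.
11^48 mod 97 = 1

1


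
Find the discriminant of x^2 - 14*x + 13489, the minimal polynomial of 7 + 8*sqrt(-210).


The element 7 + 8*sqrt(-210) has minimal polynomial:
x^2 - 14*x + 13489
Discriminant = (-14)^2 - 4*(13489)
= 196 - 53956
= -53760

-53760


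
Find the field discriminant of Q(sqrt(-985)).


For K = Q(sqrt(d)) with d squarefree: disc(K) = d if d = 1 mod 4, and disc(K) = 4d if d = 2 or 3 mod 4.
Here d = -985, and d mod 4 = 3.
d = 3 mod 4, not 1 (O_K = Z[sqrt(d)]), so disc(K) = 4d = 4 * (-985) = -3940

-3940


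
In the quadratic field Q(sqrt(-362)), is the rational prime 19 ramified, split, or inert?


K = Q(sqrt(-362)). Since d mod 4 = 2, disc(K) = -1448.
Check p | disc: -1448 mod 19 = 15.
p does not divide disc. Compute Legendre symbol (d/p):
18^((19-1)/2) mod 19 = -1
(d/p) = -1, so p is inert: (p) stays prime with e=1, f=2, g=1.
Therefore p is inert.

inert


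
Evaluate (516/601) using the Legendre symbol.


p = 601 is prime, so compute (516/601) with the reciprocity algorithm (Jacobi-symbol steps: pull out 2s via (2/n), flip via reciprocity, reduce):
  pull out 2: (2/601) = +1  (since 601 mod 8 = 1)
  pull out 2: (2/601) = +1  (since 601 mod 8 = 1)
  reciprocity: (129/601) -> +(601/129)
  reduce: (85/129)
  reciprocity: (85/129) -> +(129/85)
  reduce: (44/85)
  pull out 2: (2/85) = -1  (since 85 mod 8 = 5)
  pull out 2: (2/85) = -1  (since 85 mod 8 = 5)
  reciprocity: (11/85) -> +(85/11)
  reduce: (8/11)
  pull out 2: (2/11) = -1  (since 11 mod 8 = 3)
  pull out 2: (2/11) = -1  (since 11 mod 8 = 3)
  pull out 2: (2/11) = -1  (since 11 mod 8 = 3)
  (1/11) = 1
Product of signs = -1
(516/601) = -1

-1


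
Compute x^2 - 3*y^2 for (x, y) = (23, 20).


x^2 - d*y^2
= 23^2 - 3*20^2
= 529 - 1200
= -671

-671


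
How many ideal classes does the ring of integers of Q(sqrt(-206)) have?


K = Q(sqrt(-206)). d mod 4 = 2, so D = disc(K) = 4d = -824
h(K) equals the number of primitive reduced positive-definite forms (a, b, c) = a*x^2 + b*x*y + c*y^2 with b^2 - 4ac = D,
where reduced means |b| <= a <= c, with b >= 0 whenever |b| = a or a = c, and primitive means gcd(a, b, c) = 1.
Reduced forces 3a^2 <= |D| = 824, so 1 <= a <= 16; b must have the parity of D, and c = (b^2 - D)/(4a) must be an integer >= a.
Enumerate a = 1..16, b in [-a, a]:
  a=1: (1, 0, 206)  [1]
  a=2: (2, 0, 103)  [1]
  a=3: (3, -2, 69), (3, 2, 69)  [2]
  a=4: none
  a=5: (5, -4, 42), (5, 4, 42)  [2]
  a=6: (6, -4, 35), (6, 4, 35)  [2]
  a=7: (7, -4, 30), (7, 4, 30)  [2]
  a=8: none
  a=9: (9, -2, 23), (9, 2, 23)  [2]
  a=10: (10, -4, 21), (10, 4, 21)  [2]
  a=11: (11, -10, 21), (11, 10, 21)  [2]
  a=12..13: none
  a=14: (14, -4, 15), (14, 4, 15)  [2]
  a=15: (15, -14, 17), (15, 14, 17)  [2]
  a=16: none
Total reduced forms: 1 + 1 + 2 + 2 + 2 + 2 + 2 + 2 + 2 + 2 + 2 = 20
h = 20

20


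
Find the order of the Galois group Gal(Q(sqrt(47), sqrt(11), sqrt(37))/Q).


The 3 square roots of distinct primes are multiplicatively independent over Q,
so [K:Q] = 2^3 and Gal(K/Q) is isomorphic to (Z/2Z)^3.
|Gal| = 2^3 = 8

8


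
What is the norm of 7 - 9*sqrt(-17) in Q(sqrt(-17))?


N(a + b*sqrt(d)) = a^2 - d*b^2
= (7)^2 - (-17)*(-9)^2
= 49 + 1377
= 1426

1426


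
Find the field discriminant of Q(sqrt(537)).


For K = Q(sqrt(d)) with d squarefree: disc(K) = d if d = 1 mod 4, and disc(K) = 4d if d = 2 or 3 mod 4.
Here d = 537, and d mod 4 = 1.
d = 1 mod 4 (O_K = Z[(1+sqrt(d))/2]), so disc(K) = d = 537

537


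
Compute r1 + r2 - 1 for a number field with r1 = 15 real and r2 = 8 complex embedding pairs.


By Dirichlet's unit theorem:
rank = r1 + r2 - 1
= 15 + 8 - 1
= 22

22


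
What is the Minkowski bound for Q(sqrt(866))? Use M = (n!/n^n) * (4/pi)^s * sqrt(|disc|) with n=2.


d = 866, d mod 4 = 2, so disc(K) = 4d = 3464; |disc(K)| = 3464
Real quadratic field, so n = 2, s = r2 = 0, r1 = 2
M = (n!/n^n) * (4/pi)^s * sqrt(|disc(K)|) = (2!/2^2) * (4/pi)^0 * sqrt(3464)
= 0.5 * 1.000000 * 58.855756
= 29.4279

29.4279


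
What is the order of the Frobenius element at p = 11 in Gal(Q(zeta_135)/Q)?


The Frobenius at p in Gal(Q(zeta_n)/Q) = (Z/nZ)* is the class of p, so its order is ord_135(11), the smallest k >= 1 with 11^k = 1 mod 135.
n = 135 = 3^3 * 5, phi(135) = 72; the order divides phi(n).
Divisors of 72: 1, 2, 3, 4, 6, 8, 9, 12, 18, 24, 36, 72
Repeated squaring mod 135: 11^1 = 11, 11^2 = 121, 11^4 = 61, 11^8 = 76, 11^16 = 106, 11^32 = 31, 11^64 = 16
Test divisors in increasing order:
  k=1: 11^1 = 11 mod 135
  k=2: 11^2 = 121 mod 135
  k=3: 11^3 = 121 * 11 = 116 mod 135
  k=4: 11^4 = 61 mod 135
  k=6: 11^6 = 61 * 121 = 91 mod 135
  k=8: 11^8 = 76 mod 135
  k=9: 11^9 = 76 * 11 = 26 mod 135
  k=12: 11^12 = 76 * 61 = 46 mod 135
  k=18: 11^18 = 106 * 121 = 1 mod 135  <- first divisor giving 1
Order = 18

18


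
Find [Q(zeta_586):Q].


The degree equals Euler's totient phi(586).
586 = 2 * 293
phi(586) = 292

292


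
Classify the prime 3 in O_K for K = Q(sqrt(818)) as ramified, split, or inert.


K = Q(sqrt(818)). Since d mod 4 = 2, disc(K) = 3272.
Check p | disc: 3272 mod 3 = 2.
p does not divide disc. Compute Legendre symbol (d/p):
2^((3-1)/2) mod 3 = -1
(d/p) = -1, so p is inert: (p) stays prime with e=1, f=2, g=1.
Therefore p is inert.

inert


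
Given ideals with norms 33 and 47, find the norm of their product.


N(IJ) = N(I) * N(J)
= 33 * 47
= 1551

1551


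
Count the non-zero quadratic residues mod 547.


For prime p, the number of non-zero quadratic residues is (p-1)/2.
= (547-1)/2
= 273

273


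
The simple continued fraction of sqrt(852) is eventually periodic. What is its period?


Run the CF algorithm for sqrt(852).
a_0 = floor(sqrt(852)) = 29; set m_0=0, q_0=1.
Recurrence: m' = q*a - m,  q' = (d - m'^2)/q,  a' = floor((a_0 + m')/q').
  step 1: m=29, q=11, a=5
  step 2: m=26, q=16, a=3
  step 3: m=22, q=23, a=2
  step 4: m=24, q=12, a=4
  step 5: m=24, q=23, a=2
  step 6: m=22, q=16, a=3
  step 7: m=26, q=11, a=5
  step 8: m=29, q=1, a=58
a_8 = 2*a_0 = 58, so the period closes here.
sqrt(852) = [29; 5, 3, 2, 4, 2, 3, 5, 58]
Period length = 8

8


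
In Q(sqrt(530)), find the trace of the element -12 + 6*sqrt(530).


Tr(a + b*sqrt(d)) = (a + b*sqrt(d)) + (a - b*sqrt(d)) = 2a
= 2 * (-12)
= -24

-24


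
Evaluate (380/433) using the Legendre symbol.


p = 433 is prime, so compute (380/433) with the reciprocity algorithm (Jacobi-symbol steps: pull out 2s via (2/n), flip via reciprocity, reduce):
  pull out 2: (2/433) = +1  (since 433 mod 8 = 1)
  pull out 2: (2/433) = +1  (since 433 mod 8 = 1)
  reciprocity: (95/433) -> +(433/95)
  reduce: (53/95)
  reciprocity: (53/95) -> +(95/53)
  reduce: (42/53)
  pull out 2: (2/53) = -1  (since 53 mod 8 = 5)
  reciprocity: (21/53) -> +(53/21)
  reduce: (11/21)
  reciprocity: (11/21) -> +(21/11)
  reduce: (10/11)
  pull out 2: (2/11) = -1  (since 11 mod 8 = 3)
  reciprocity: (5/11) -> +(11/5)
  reduce: (1/5)
  (1/5) = 1
Product of signs = 1
(380/433) = 1

1


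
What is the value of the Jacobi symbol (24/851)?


Compute (24/851) via quadratic reciprocity:
  pull out 2: (2/851) = -1  (since 851 mod 8 = 3)
  pull out 2: (2/851) = -1  (since 851 mod 8 = 3)
  pull out 2: (2/851) = -1  (since 851 mod 8 = 3)
  reciprocity: (3/851) -> -(851/3)
  reduce: (2/3)
  pull out 2: (2/3) = -1  (since 3 mod 8 = 3)
  (1/3) = 1
Product of signs = -1

-1


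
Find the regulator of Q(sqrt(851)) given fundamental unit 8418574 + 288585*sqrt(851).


epsilon = 8418574 + 288585*sqrt(851)
= 1.6837e+07
R = ln(1.6837e+07)
= 16.6391

16.6391


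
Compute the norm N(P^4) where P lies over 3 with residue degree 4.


N(P^a) = p^(a*f)
= 3^(4*4)
= 3^16
= 43046721

43046721


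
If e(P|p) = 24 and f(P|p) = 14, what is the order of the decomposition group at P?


|D_P| = e * f
= 24 * 14
= 336

336


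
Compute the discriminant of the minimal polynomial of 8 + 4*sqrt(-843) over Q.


The element 8 + 4*sqrt(-843) has minimal polynomial:
x^2 - 16*x + 13552
Discriminant = (-16)^2 - 4*(13552)
= 256 - 54208
= -53952

-53952


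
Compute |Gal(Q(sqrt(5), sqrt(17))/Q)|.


The 2 square roots of distinct primes are multiplicatively independent over Q,
so [K:Q] = 2^2 and Gal(K/Q) is isomorphic to (Z/2Z)^2.
|Gal| = 2^2 = 4

4


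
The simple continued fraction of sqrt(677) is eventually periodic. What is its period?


Run the CF algorithm for sqrt(677).
a_0 = floor(sqrt(677)) = 26; set m_0=0, q_0=1.
Recurrence: m' = q*a - m,  q' = (d - m'^2)/q,  a' = floor((a_0 + m')/q').
  step 1: m=26, q=1, a=52
a_1 = 2*a_0 = 52, so the period closes here.
sqrt(677) = [26; 52]
Period length = 1

1


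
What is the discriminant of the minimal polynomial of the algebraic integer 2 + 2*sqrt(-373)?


The element 2 + 2*sqrt(-373) has minimal polynomial:
x^2 - 4*x + 1496
Discriminant = (-4)^2 - 4*(1496)
= 16 - 5984
= -5968

-5968


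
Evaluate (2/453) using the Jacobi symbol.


Compute (2/453) via quadratic reciprocity:
  pull out 2: (2/453) = -1  (since 453 mod 8 = 5)
  (1/453) = 1
Product of signs = -1

-1


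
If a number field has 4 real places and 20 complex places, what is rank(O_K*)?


By Dirichlet's unit theorem:
rank = r1 + r2 - 1
= 4 + 20 - 1
= 23

23


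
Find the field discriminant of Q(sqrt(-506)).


For K = Q(sqrt(d)) with d squarefree: disc(K) = d if d = 1 mod 4, and disc(K) = 4d if d = 2 or 3 mod 4.
Here d = -506, and d mod 4 = 2.
d = 2 mod 4, not 1 (O_K = Z[sqrt(d)]), so disc(K) = 4d = 4 * (-506) = -2024

-2024


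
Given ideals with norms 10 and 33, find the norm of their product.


N(IJ) = N(I) * N(J)
= 10 * 33
= 330

330


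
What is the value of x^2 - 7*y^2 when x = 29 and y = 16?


x^2 - d*y^2
= 29^2 - 7*16^2
= 841 - 1792
= -951

-951


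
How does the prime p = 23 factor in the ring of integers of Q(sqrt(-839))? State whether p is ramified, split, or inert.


K = Q(sqrt(-839)). Since d mod 4 = 1, disc(K) = -839.
Check p | disc: -839 mod 23 = 12.
p does not divide disc. Compute Legendre symbol (d/p):
12^((23-1)/2) mod 23 = 1
(d/p) = 1, so p splits: (p) = P*P' with e=1, f=1, g=2.
Therefore p is split.

split


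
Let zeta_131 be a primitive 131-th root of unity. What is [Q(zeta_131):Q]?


The degree equals Euler's totient phi(131).
131 = 131
phi(131) = 130

130


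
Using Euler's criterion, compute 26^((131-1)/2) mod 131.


p = 131 is prime and the exponent is (p-1)/2 = 65, so by Euler's criterion 26^65 = (26/131) = +1 or -1 mod 131.
Compute by square-and-multiply:
  65 = 64 + 1 (binary 1000001)
  Repeated squaring mod 131: 26^1 = 26, 26^2 = 21, 26^4 = 48, 26^8 = 77, 26^16 = 34, 26^32 = 108, 26^64 = 5
  26^65 = 26^64 * 26^1 = 5 * 26 mod 131
    5 * 26 = 130 = 130 mod 131
  26^65 = 130 mod 131
Result 130 = p - 1 = -1 mod 131: 26 is a quadratic non-residue mod 131. As a residue in [0, p-1] the value is 130.
26^65 mod 131 = 130

130


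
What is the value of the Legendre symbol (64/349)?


p = 349 is prime, so compute (64/349) with the reciprocity algorithm (Jacobi-symbol steps: pull out 2s via (2/n), flip via reciprocity, reduce):
  pull out 2: (2/349) = -1  (since 349 mod 8 = 5)
  pull out 2: (2/349) = -1  (since 349 mod 8 = 5)
  pull out 2: (2/349) = -1  (since 349 mod 8 = 5)
  pull out 2: (2/349) = -1  (since 349 mod 8 = 5)
  pull out 2: (2/349) = -1  (since 349 mod 8 = 5)
  pull out 2: (2/349) = -1  (since 349 mod 8 = 5)
  (1/349) = 1
Product of signs = 1
(64/349) = 1

1


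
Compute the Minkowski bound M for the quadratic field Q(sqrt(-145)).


d = -145, d mod 4 = 3, so disc(K) = 4d = -580; |disc(K)| = 580
Imaginary quadratic field, so n = 2, s = r2 = 1, r1 = 0
M = (n!/n^n) * (4/pi)^s * sqrt(|disc(K)|) = (2!/2^2) * (4/pi)^1 * sqrt(580)
= 0.5 * 1.273240 * 24.083189
= 15.3318

15.3318


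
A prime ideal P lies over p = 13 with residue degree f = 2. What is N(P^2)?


N(P^a) = p^(a*f)
= 13^(2*2)
= 13^4
= 28561

28561


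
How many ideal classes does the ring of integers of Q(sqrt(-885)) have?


K = Q(sqrt(-885)). d mod 4 = 3, so D = disc(K) = 4d = -3540
h(K) equals the number of primitive reduced positive-definite forms (a, b, c) = a*x^2 + b*x*y + c*y^2 with b^2 - 4ac = D,
where reduced means |b| <= a <= c, with b >= 0 whenever |b| = a or a = c, and primitive means gcd(a, b, c) = 1.
Reduced forces 3a^2 <= |D| = 3540, so 1 <= a <= 34; b must have the parity of D, and c = (b^2 - D)/(4a) must be an integer >= a.
Enumerate a = 1..34, b in [-a, a]:
  a=1: (1, 0, 885)  [1]
  a=2: (2, 2, 443)  [1]
  a=3: (3, 0, 295)  [1]
  a=4: none
  a=5: (5, 0, 177)  [1]
  a=6: (6, 6, 149)  [1]
  a=7: (7, -4, 127), (7, 4, 127)  [2]
  a=8..9: none
  a=10: (10, 10, 91)  [1]
  a=11..12: none
  a=13: (13, -10, 70), (13, 10, 70)  [2]
  a=14: (14, -10, 65), (14, 10, 65)  [2]
  a=15: (15, 0, 59)  [1]
  a=16: none
  a=17: (17, -8, 53), (17, 8, 53)  [2]
  a=18..20: none
  a=21: (21, -18, 46), (21, 18, 46)  [2]
  a=22: none
  a=23: (23, -18, 42), (23, 18, 42)  [2]
  a=24..25: none
  a=26: (26, -10, 35), (26, 10, 35)  [2]
  a=27..29: none
  a=30: (30, 30, 37)  [1]
  a=31: (31, -26, 34), (31, 26, 34)  [2]
  a=32..34: none
Total reduced forms: 1 + 1 + 1 + 1 + 1 + 2 + 1 + 2 + 2 + 1 + 2 + 2 + 2 + 2 + 1 + 2 = 24
h = 24

24


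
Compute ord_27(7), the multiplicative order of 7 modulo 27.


We want ord_27(7), the smallest k >= 1 with 7^k = 1 mod 27.
n = 27 = 3^3, phi(27) = 18; the order divides phi(n).
Divisors of 18: 1, 2, 3, 6, 9, 18
Repeated squaring mod 27: 7^1 = 7, 7^2 = 22, 7^4 = 25, 7^8 = 4, 7^16 = 16
Test divisors in increasing order:
  k=1: 7^1 = 7 mod 27
  k=2: 7^2 = 22 mod 27
  k=3: 7^3 = 22 * 7 = 19 mod 27
  k=6: 7^6 = 25 * 22 = 10 mod 27
  k=9: 7^9 = 4 * 7 = 1 mod 27  <- first divisor giving 1
Order = 9

9


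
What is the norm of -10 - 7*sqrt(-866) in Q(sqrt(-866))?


N(a + b*sqrt(d)) = a^2 - d*b^2
= (-10)^2 - (-866)*(-7)^2
= 100 + 42434
= 42534

42534


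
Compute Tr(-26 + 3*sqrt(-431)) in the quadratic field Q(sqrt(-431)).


Tr(a + b*sqrt(d)) = (a + b*sqrt(d)) + (a - b*sqrt(d)) = 2a
= 2 * (-26)
= -52

-52


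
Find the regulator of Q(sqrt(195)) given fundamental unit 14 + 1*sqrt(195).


epsilon = 14 + 1*sqrt(195)
= 27.9642
R = ln(27.9642)
= 3.3309

3.3309


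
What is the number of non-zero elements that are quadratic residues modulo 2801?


For prime p, the number of non-zero quadratic residues is (p-1)/2.
= (2801-1)/2
= 1400

1400


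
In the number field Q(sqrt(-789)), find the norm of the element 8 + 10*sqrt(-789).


N(a + b*sqrt(d)) = a^2 - d*b^2
= (8)^2 - (-789)*(10)^2
= 64 + 78900
= 78964

78964


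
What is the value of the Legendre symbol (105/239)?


p = 239 is prime, so compute (105/239) with the reciprocity algorithm (Jacobi-symbol steps: pull out 2s via (2/n), flip via reciprocity, reduce):
  reciprocity: (105/239) -> +(239/105)
  reduce: (29/105)
  reciprocity: (29/105) -> +(105/29)
  reduce: (18/29)
  pull out 2: (2/29) = -1  (since 29 mod 8 = 5)
  reciprocity: (9/29) -> +(29/9)
  reduce: (2/9)
  pull out 2: (2/9) = +1  (since 9 mod 8 = 1)
  (1/9) = 1
Product of signs = -1
(105/239) = -1

-1


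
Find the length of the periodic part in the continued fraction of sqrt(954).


Run the CF algorithm for sqrt(954).
a_0 = floor(sqrt(954)) = 30; set m_0=0, q_0=1.
Recurrence: m' = q*a - m,  q' = (d - m'^2)/q,  a' = floor((a_0 + m')/q').
  step 1: m=30, q=54, a=1
  step 2: m=24, q=7, a=7
  step 3: m=25, q=47, a=1
  step 4: m=22, q=10, a=5
  step 5: m=28, q=17, a=3
  step 6: m=23, q=25, a=2
  step 7: m=27, q=9, a=6
  step 8: m=27, q=25, a=2
  step 9: m=23, q=17, a=3
  step 10: m=28, q=10, a=5
  step 11: m=22, q=47, a=1
  step 12: m=25, q=7, a=7
  step 13: m=24, q=54, a=1
  step 14: m=30, q=1, a=60
a_14 = 2*a_0 = 60, so the period closes here.
sqrt(954) = [30; 1, 7, 1, 5, 3, 2, 6, 2, 3, 5, 1, 7, 1, 60]
Period length = 14

14


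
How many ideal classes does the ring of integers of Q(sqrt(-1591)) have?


K = Q(sqrt(-1591)). d mod 4 = 1, so D = disc(K) = d = -1591
h(K) equals the number of primitive reduced positive-definite forms (a, b, c) = a*x^2 + b*x*y + c*y^2 with b^2 - 4ac = D,
where reduced means |b| <= a <= c, with b >= 0 whenever |b| = a or a = c, and primitive means gcd(a, b, c) = 1.
Reduced forces 3a^2 <= |D| = 1591, so 1 <= a <= 23; b must have the parity of D, and c = (b^2 - D)/(4a) must be an integer >= a.
Enumerate a = 1..23, b in [-a, a]:
  a=1: (1, 1, 398)  [1]
  a=2: (2, -1, 199), (2, 1, 199)  [2]
  a=3: none
  a=4: (4, -3, 100), (4, 3, 100)  [2]
  a=5: (5, -3, 80), (5, 3, 80)  [2]
  a=6..7: none
  a=8: (8, -3, 50), (8, 3, 50)  [2]
  a=9: none
  a=10: (10, -7, 41), (10, -3, 40), (10, 3, 40), (10, 7, 41)  [4]
  a=11: (11, -9, 38), (11, 9, 38)  [2]
  a=12..15: none
  a=16: (16, -3, 25), (16, 3, 25)  [2]
  a=17..18: none
  a=19: (19, -9, 22), (19, 9, 22)  [2]
  a=20: (20, -13, 22), (20, 3, 20), (20, 13, 22)  [3]
  a=21..23: none
Total reduced forms: 1 + 2 + 2 + 2 + 2 + 4 + 2 + 2 + 2 + 3 = 22
h = 22

22


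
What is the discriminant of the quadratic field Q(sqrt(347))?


For K = Q(sqrt(d)) with d squarefree: disc(K) = d if d = 1 mod 4, and disc(K) = 4d if d = 2 or 3 mod 4.
Here d = 347, and d mod 4 = 3.
d = 3 mod 4, not 1 (O_K = Z[sqrt(d)]), so disc(K) = 4d = 4 * (347) = 1388

1388


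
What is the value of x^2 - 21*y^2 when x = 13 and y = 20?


x^2 - d*y^2
= 13^2 - 21*20^2
= 169 - 8400
= -8231

-8231


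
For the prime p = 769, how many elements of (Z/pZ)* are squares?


For prime p, the number of non-zero quadratic residues is (p-1)/2.
= (769-1)/2
= 384

384


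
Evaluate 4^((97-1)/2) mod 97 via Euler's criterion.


p = 97 is prime and the exponent is (p-1)/2 = 48, so by Euler's criterion 4^48 = (4/97) = +1 or -1 mod 97.
Compute by square-and-multiply:
  48 = 32 + 16 (binary 110000)
  Repeated squaring mod 97: 4^1 = 4, 4^2 = 16, 4^4 = 62, 4^8 = 61, 4^16 = 35, 4^32 = 61
  4^48 = 4^32 * 4^16 = 61 * 35 mod 97
    61 * 35 = 2135 = 1 mod 97
  4^48 = 1 mod 97
Result 1: 4 is a quadratic residue mod 97.
4^48 mod 97 = 1

1


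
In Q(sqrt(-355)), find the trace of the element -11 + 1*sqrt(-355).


Tr(a + b*sqrt(d)) = (a + b*sqrt(d)) + (a - b*sqrt(d)) = 2a
= 2 * (-11)
= -22

-22


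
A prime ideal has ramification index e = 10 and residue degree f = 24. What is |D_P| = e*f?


|D_P| = e * f
= 10 * 24
= 240

240


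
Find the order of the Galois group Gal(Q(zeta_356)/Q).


|Gal(Q(zeta_356)/Q)| = phi(356)
= 176

176


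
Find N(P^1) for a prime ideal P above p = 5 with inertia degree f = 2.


N(P^a) = p^(a*f)
= 5^(1*2)
= 5^2
= 25

25


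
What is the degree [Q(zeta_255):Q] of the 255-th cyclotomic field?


The degree equals Euler's totient phi(255).
255 = 3 * 5 * 17
phi(255) = 128

128


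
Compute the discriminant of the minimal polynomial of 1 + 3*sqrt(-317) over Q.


The element 1 + 3*sqrt(-317) has minimal polynomial:
x^2 - 2*x + 2854
Discriminant = (-2)^2 - 4*(2854)
= 4 - 11416
= -11412

-11412


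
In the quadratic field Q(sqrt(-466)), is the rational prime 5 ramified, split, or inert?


K = Q(sqrt(-466)). Since d mod 4 = 2, disc(K) = -1864.
Check p | disc: -1864 mod 5 = 1.
p does not divide disc. Compute Legendre symbol (d/p):
4^((5-1)/2) mod 5 = 1
(d/p) = 1, so p splits: (p) = P*P' with e=1, f=1, g=2.
Therefore p is split.

split


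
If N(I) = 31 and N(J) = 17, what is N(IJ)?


N(IJ) = N(I) * N(J)
= 31 * 17
= 527

527


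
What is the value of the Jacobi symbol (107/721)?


Compute (107/721) via quadratic reciprocity:
  reciprocity: (107/721) -> +(721/107)
  reduce: (79/107)
  reciprocity: (79/107) -> -(107/79)
  reduce: (28/79)
  pull out 2: (2/79) = +1  (since 79 mod 8 = 7)
  pull out 2: (2/79) = +1  (since 79 mod 8 = 7)
  reciprocity: (7/79) -> -(79/7)
  reduce: (2/7)
  pull out 2: (2/7) = +1  (since 7 mod 8 = 7)
  (1/7) = 1
Product of signs = 1

1


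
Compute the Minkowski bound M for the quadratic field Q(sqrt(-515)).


d = -515, d mod 4 = 1, so disc(K) = d = -515; |disc(K)| = 515
Imaginary quadratic field, so n = 2, s = r2 = 1, r1 = 0
M = (n!/n^n) * (4/pi)^s * sqrt(|disc(K)|) = (2!/2^2) * (4/pi)^1 * sqrt(515)
= 0.5 * 1.273240 * 22.693611
= 14.4472

14.4472


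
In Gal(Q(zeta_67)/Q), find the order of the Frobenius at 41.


The Frobenius at p in Gal(Q(zeta_n)/Q) = (Z/nZ)* is the class of p, so its order is ord_67(41), the smallest k >= 1 with 41^k = 1 mod 67.
n = 67 = 67, phi(67) = 66; the order divides phi(n).
Divisors of 66: 1, 2, 3, 6, 11, 22, 33, 66
Repeated squaring mod 67: 41^1 = 41, 41^2 = 6, 41^4 = 36, 41^8 = 23, 41^16 = 60, 41^32 = 49, 41^64 = 56
Test divisors in increasing order:
  k=1: 41^1 = 41 mod 67
  k=2: 41^2 = 6 mod 67
  k=3: 41^3 = 6 * 41 = 45 mod 67
  k=6: 41^6 = 36 * 6 = 15 mod 67
  k=11: 41^11 = 23 * 6 * 41 = 30 mod 67
  k=22: 41^22 = 60 * 36 * 6 = 29 mod 67
  k=33: 41^33 = 49 * 41 = 66 mod 67
  k=66: 41^66 = 56 * 6 = 1 mod 67  <- first divisor giving 1
Order = 66

66


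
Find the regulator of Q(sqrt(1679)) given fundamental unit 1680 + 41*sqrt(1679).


epsilon = 1680 + 41*sqrt(1679)
= 3359.9997
R = ln(3359.9997)
= 8.1197

8.1197
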